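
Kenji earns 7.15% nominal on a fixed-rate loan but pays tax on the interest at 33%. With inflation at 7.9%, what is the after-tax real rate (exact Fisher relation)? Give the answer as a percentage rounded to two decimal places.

After-tax nominal return = 7.15% × (1 − 0.33) = 4.7905%.
1 + r = 1.047905 / 1.07900 = 0.971182
After-tax real rate = 0.971182 − 1 → -2.88%.

-2.88%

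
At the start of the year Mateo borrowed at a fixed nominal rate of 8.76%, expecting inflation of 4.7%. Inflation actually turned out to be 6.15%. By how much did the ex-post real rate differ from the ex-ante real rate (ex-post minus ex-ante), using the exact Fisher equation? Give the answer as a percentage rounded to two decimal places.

Ex-ante: (1 + 0.0876)/(1 + 0.0470) − 1 = 3.8777%
Ex-post: (1 + 0.0876)/(1 + 0.0615) − 1 = 2.4588%
Difference (ex-post − ex-ante) = -1.4190% → -1.42%.

-1.42%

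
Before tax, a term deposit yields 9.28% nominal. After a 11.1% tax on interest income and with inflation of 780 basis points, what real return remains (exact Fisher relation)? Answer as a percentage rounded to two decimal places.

After-tax nominal return = 9.28% × (1 − 0.111) = 8.24992%.
1 + r = 1.0824992 / 1.07800 = 1.004174
After-tax real rate = 1.004174 − 1 → 0.42%.

0.42%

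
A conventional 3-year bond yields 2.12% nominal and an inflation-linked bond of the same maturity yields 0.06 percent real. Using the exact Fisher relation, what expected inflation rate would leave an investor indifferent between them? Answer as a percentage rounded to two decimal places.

(1 + π) = (1 + i)/(1 + r) = 1.02120 / 1.00060 = 1.020588
Break-even inflation = 1.020588 − 1 → 2.06%.

2.06%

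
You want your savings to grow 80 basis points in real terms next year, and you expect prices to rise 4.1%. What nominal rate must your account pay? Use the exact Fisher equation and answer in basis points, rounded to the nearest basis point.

(1 + i) = (1 + r)(1 + π) = 1.00800 × 1.04100 = 1.049328
i = 1.049328 − 1, so the required nominal rate is 493 basis points.

493 basis points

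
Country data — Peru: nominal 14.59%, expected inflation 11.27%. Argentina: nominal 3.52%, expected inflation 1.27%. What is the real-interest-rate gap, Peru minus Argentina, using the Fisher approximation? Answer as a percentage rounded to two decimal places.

Peru: 14.59% − 11.27% = 3.320%
Argentina: 3.52% − 1.27% = 2.250%
Differential = 1.070% → 1.07%.

1.07%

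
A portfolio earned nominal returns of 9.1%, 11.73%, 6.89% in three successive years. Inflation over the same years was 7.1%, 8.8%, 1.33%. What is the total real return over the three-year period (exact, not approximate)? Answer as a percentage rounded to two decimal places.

10.35%

Nominal growth factor = 1.0910 × 1.1173 × 1.0689 = 1.302962
Price-level growth factor = 1.0710 × 1.0880 × 1.0133 = 1.180746
Real growth factor = 1.302962 / 1.180746 = 1.103507
Total real return = 1.103507 − 1 → 10.35%.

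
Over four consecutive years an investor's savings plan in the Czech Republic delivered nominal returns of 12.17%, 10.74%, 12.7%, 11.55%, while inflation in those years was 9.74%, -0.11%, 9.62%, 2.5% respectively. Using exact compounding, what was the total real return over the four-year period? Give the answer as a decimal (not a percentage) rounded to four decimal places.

Nominal growth factor = 1.1217 × 1.1074 × 1.1270 × 1.1155 = 1.561618
Price-level growth factor = 1.0974 × 0.9989 × 1.0962 × 1.0250 = 1.231688
Real growth factor = 1.561618 / 1.231688 = 1.267868
Total real return = 1.267868 − 1 → 0.2679.

0.2679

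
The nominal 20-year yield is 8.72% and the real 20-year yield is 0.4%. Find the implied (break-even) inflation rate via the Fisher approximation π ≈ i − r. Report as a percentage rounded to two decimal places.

π ≈ i − r = 8.72% − 0.4% → 8.32%.

8.32%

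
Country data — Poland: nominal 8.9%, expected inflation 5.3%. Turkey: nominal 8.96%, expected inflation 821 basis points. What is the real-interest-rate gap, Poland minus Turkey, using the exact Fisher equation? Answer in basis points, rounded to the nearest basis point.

Poland: (1 + 0.0890)/(1 + 0.0530) − 1 = 3.4188%
Turkey: (1 + 0.0896)/(1 + 0.0821) − 1 = 0.6931%
Differential = 3.4188% − 0.6931% = 2.7257% → 273 basis points.

273 basis points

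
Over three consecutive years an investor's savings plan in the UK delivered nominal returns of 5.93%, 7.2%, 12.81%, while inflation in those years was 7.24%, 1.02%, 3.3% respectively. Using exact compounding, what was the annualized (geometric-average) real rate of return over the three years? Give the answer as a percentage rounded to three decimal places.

4.608%

Nominal growth factor = 1.0593 × 1.0720 × 1.1281 = 1.28103607
Price-level growth factor = 1.0724 × 1.0102 × 1.0330 = 1.11908865
Real growth factor = 1.28103607 / 1.11908865 = 1.14471366
Annualized real rate = 1.14471366^(1/3) − 1 = 4.6082% → 4.608%.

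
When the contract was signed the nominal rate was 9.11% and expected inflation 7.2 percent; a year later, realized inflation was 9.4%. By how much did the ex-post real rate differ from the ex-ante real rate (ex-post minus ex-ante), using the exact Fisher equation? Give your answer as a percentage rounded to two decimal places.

Ex-ante: (1 + 0.0911)/(1 + 0.0720) − 1 = 1.7817%
Ex-post: (1 + 0.0911)/(1 + 0.0940) − 1 = -0.2651%
Difference (ex-post − ex-ante) = -2.0468% → -2.05%.

-2.05%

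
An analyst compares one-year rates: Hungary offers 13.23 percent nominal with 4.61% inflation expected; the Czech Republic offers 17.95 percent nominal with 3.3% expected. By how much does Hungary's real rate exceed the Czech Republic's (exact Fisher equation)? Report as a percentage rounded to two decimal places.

-5.94%

Hungary: (1 + 0.1323)/(1 + 0.0461) − 1 = 8.2401%
The Czech Republic: (1 + 0.1795)/(1 + 0.0330) − 1 = 14.1820%
Differential = 8.2401% − 14.1820% = -5.9419% → -5.94%.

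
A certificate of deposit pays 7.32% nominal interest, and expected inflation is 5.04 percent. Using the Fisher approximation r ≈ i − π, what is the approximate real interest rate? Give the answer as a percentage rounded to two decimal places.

r ≈ i − π = 7.32% − 5.04% = 2.28%.

2.28%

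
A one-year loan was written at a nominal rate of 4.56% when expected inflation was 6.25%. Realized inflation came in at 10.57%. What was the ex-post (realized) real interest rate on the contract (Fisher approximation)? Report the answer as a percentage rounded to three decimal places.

Ex-post: 4.56% − 10.57% = -6.010%
So the realized real rate is -6.010%.

-6.010%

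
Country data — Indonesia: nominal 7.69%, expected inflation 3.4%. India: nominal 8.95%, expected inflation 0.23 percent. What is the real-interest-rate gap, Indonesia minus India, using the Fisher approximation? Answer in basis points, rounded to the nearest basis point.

-443 basis points

Indonesia: 7.69% − 3.4% = 4.290%
India: 8.95% − 0.23% = 8.720%
Differential = -4.430% → -443 basis points.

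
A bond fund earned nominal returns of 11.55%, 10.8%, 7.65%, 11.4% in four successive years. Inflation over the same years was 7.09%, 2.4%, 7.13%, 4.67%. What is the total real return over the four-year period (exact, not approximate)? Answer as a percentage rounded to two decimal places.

Nominal growth factor = 1.1155 × 1.1080 × 1.0765 × 1.1140 = 1.482206
Price-level growth factor = 1.0709 × 1.0240 × 1.0713 × 1.0467 = 1.229652
Real growth factor = 1.482206 / 1.229652 = 1.205387
Total real return = 1.205387 − 1 → 20.54%.

20.54%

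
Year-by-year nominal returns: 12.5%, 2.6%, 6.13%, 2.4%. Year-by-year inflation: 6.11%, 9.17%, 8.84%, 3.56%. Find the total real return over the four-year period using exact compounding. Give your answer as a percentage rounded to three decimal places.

Compound the nominal returns: 1.1250 × 1.0260 × 1.0613 × 1.0240 = 1.254406.
Compound inflation: 1.0611 × 1.0917 × 1.0884 × 1.0356 = 1.305690.
Deflate: 1.254406 / 1.305690 = 0.960722.
Total real return = 0.960722 − 1 → -3.928%.

-3.928%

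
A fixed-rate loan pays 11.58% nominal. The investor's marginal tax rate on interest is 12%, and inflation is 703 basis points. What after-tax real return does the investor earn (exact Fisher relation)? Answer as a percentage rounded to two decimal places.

After-tax nominal return = 11.58% × (1 − 0.12) = 10.1904%.
1 + r = 1.101904 / 1.07030 = 1.029528
After-tax real rate = 1.029528 − 1 → 2.95%.

2.95%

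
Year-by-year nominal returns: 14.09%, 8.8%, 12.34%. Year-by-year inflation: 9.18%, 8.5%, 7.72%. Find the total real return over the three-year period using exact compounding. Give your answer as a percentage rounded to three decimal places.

Nominal growth factor = 1.1409 × 1.0880 × 1.1234 = 1.394476
Price-level growth factor = 1.0918 × 1.0850 × 1.0772 = 1.276054
Real growth factor = 1.394476 / 1.276054 = 1.092803
Total real return = 1.092803 − 1 → 9.280%.

9.280%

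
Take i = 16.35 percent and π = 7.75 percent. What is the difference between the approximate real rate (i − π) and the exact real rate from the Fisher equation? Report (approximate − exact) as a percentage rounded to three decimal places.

0.619%

Approximate: r ≈ 16.350% − 7.750% = 8.6000%
Exact: (1 + 0.1635)/(1 + 0.0775) − 1 = 7.9814%
Error = 8.6000% − 7.9814% = 0.6186% → 0.619%.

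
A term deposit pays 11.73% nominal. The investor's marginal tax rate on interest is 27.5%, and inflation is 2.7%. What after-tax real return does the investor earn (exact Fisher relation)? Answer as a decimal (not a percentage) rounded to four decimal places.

After-tax nominal return = 11.73% × (1 − 0.275) = 8.50425%.
1 + r = 1.0850425 / 1.02700 = 1.056517
After-tax real rate = 1.056517 − 1 → 0.0565.

0.0565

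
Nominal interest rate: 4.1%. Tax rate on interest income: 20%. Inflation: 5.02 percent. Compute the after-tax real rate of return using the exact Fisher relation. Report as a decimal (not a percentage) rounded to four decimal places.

-0.0166

After-tax nominal return = 4.1% × (1 − 0.2) = 3.2800%.
1 + r = 1.03280 / 1.05020 = 0.983432
After-tax real rate = 0.983432 − 1 → -0.0166.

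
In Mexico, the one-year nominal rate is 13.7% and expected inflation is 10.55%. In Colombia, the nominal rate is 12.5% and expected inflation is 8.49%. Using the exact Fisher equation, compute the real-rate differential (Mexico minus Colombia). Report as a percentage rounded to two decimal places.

Mexico: (1 + 0.1370)/(1 + 0.1055) − 1 = 2.8494%
Colombia: (1 + 0.1250)/(1 + 0.0849) − 1 = 3.6962%
Differential = 2.8494% − 3.6962% = -0.8468% → -0.85%.

-0.85%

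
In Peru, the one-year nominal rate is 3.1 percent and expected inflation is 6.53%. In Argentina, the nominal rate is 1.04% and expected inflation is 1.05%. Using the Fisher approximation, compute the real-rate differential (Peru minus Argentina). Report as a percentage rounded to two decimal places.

Peru: 3.1% − 6.53% = -3.430%
Argentina: 1.04% − 1.05% = -0.010%
Differential = -3.420% → -3.42%.

-3.42%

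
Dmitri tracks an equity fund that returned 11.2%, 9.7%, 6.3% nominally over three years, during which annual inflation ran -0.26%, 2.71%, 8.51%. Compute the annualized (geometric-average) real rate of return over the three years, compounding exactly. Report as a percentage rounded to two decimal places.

Compound the nominal returns: 1.1120 × 1.0970 × 1.0630 = 1.29671543.
Compound inflation: 0.9974 × 1.0271 × 1.0851 = 1.11160849.
Deflate: 1.29671543 / 1.11160849 = 1.16652170.
Annualized real rate = 1.16652170^(1/3) − 1 = 5.2683% → 5.27%.

5.27%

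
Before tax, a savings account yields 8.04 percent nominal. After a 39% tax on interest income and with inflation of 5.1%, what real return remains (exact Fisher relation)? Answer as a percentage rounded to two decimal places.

-0.19%

After-tax nominal return = 8.04% × (1 − 0.39) = 4.9044%.
1 + r = 1.049044 / 1.05100 = 0.998139
After-tax real rate = 0.998139 − 1 → -0.19%.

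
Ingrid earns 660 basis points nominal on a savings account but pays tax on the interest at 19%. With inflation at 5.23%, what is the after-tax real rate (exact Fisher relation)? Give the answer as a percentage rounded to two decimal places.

0.11%

After-tax nominal return = 6.6% × (1 − 0.19) = 5.3460%.
1 + r = 1.05346 / 1.05230 = 1.001102
After-tax real rate = 1.001102 − 1 → 0.11%.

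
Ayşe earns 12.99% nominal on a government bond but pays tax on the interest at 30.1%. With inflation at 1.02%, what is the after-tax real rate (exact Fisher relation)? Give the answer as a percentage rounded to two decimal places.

7.98%

After-tax nominal return = 12.99% × (1 − 0.301) = 9.08001%.
1 + r = 1.0908001 / 1.01020 = 1.079786
After-tax real rate = 1.079786 − 1 → 7.98%.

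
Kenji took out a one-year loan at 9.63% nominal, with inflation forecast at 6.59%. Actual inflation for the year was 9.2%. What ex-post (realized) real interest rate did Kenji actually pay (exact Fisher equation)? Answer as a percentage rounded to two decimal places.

0.39%

Ex-post: (1 + 0.0963)/(1 + 0.0920) − 1 = 0.3938%
So the realized real rate is 0.39%.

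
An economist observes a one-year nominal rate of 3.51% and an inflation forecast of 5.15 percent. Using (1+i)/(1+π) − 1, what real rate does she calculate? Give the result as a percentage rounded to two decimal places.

1 + r = 1.03510 / 1.05150 = 0.984403
r = 0.984403 − 1 = -1.5597%, i.e. -1.56%.

-1.56%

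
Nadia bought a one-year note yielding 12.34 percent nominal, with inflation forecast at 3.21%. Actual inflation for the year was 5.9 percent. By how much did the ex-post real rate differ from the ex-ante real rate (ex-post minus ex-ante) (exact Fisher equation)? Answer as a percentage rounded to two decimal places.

-2.76%

Ex-ante: (1 + 0.1234)/(1 + 0.0321) − 1 = 8.8460%
Ex-post: (1 + 0.1234)/(1 + 0.0590) − 1 = 6.0812%
Difference (ex-post − ex-ante) = -2.7648% → -2.76%.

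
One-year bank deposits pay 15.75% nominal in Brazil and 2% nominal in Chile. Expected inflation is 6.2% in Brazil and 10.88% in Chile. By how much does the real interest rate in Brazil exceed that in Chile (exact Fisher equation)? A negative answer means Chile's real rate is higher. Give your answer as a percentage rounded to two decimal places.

Brazil: (1 + 0.1575)/(1 + 0.0620) − 1 = 8.9925%
Chile: (1 + 0.0200)/(1 + 0.1088) − 1 = -8.0087%
Differential = 8.9925% − (-8.0087%) = 17.0011% → 17.00%.

17.00%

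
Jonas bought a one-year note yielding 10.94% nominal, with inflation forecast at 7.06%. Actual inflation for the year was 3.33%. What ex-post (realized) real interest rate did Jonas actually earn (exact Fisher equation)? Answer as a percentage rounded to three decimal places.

Ex-post: (1 + 0.1094)/(1 + 0.0333) − 1 = 7.3648%
So the realized real rate is 7.365%.

7.365%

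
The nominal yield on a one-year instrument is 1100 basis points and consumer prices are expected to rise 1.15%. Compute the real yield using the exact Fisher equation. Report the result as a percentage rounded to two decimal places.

By the Fisher equation, 1 + r = (1 + i)/(1 + π).
1 + r = 1.11000 / 1.01150 = 1.097380
r = 1.097380 − 1 = 9.7380%, i.e. 9.74%.

9.74%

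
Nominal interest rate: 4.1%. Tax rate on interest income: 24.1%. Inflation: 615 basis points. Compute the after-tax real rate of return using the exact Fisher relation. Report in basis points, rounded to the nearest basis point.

After-tax nominal return = 4.1% × (1 − 0.241) = 3.1119%.
1 + r = 1.031119 / 1.06150 = 0.971379
After-tax real rate = 0.971379 − 1 → -286 basis points.

-286 basis points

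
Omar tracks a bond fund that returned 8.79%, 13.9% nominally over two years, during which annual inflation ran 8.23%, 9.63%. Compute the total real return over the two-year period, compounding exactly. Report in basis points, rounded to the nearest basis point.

Nominal growth factor = 1.0879 × 1.1390 = 1.239118
Price-level growth factor = 1.0823 × 1.0963 = 1.186525
Real growth factor = 1.239118 / 1.186525 = 1.044325
Total real return = 1.044325 − 1 → 443 basis points.

443 basis points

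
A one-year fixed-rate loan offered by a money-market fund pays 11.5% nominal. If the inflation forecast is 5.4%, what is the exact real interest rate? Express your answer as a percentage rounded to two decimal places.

1 + r = 1.11500 / 1.05400 = 1.057875
r = 1.057875 − 1 = 5.7875%, i.e. 5.79%.

5.79%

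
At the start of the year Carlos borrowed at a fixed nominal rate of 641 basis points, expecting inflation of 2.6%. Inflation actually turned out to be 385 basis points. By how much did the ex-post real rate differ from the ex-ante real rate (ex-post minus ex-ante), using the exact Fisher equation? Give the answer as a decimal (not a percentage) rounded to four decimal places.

Ex-ante: (1 + 0.0641)/(1 + 0.0260) − 1 = 3.7135%
Ex-post: (1 + 0.0641)/(1 + 0.0385) − 1 = 2.4651%
Difference (ex-post − ex-ante) = -1.2484% → -0.0125.

-0.0125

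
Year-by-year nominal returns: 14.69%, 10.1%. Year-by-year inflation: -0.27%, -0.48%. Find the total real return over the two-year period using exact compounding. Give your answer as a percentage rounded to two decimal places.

Compound the nominal returns: 1.1469 × 1.1010 = 1.262737.
Compound inflation: 0.9973 × 0.9952 = 0.992513.
Deflate: 1.262737 / 0.992513 = 1.272262.
Total real return = 1.272262 − 1 → 27.23%.

27.23%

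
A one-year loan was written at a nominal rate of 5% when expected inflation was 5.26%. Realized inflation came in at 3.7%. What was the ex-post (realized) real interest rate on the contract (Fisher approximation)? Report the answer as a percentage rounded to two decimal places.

Ex-post: 5% − 3.7% = 1.300%
So the realized real rate is 1.30%.

1.30%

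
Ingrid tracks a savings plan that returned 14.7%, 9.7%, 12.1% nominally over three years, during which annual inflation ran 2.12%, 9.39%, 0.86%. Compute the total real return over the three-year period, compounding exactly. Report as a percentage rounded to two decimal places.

25.19%

Compound the nominal returns: 1.1470 × 1.0970 × 1.1210 = 1.410508.
Compound inflation: 1.0212 × 1.0939 × 1.0086 = 1.126698.
Deflate: 1.410508 / 1.126698 = 1.251896.
Total real return = 1.251896 − 1 → 25.19%.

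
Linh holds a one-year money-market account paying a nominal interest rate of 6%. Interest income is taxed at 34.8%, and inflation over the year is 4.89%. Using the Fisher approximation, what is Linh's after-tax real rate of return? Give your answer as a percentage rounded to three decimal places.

After-tax nominal return = 6% × (1 − 0.348) = 3.9120%.
r ≈ 3.9120% − 4.89% → -0.978%.

-0.978%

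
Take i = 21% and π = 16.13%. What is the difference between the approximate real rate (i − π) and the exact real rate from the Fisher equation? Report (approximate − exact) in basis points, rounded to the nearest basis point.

68 basis points

Approximate: r ≈ 21.000% − 16.130% = 4.8700%
Exact: (1 + 0.2100)/(1 + 0.1613) − 1 = 4.1936%
Error = 4.8700% − 4.1936% = 0.6764% → 68 basis points.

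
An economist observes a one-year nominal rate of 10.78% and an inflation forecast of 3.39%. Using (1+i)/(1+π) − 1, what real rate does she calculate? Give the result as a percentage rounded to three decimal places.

7.148%

By the Fisher equation, 1 + r = (1 + i)/(1 + π).
1 + r = 1.10780 / 1.03390 = 1.071477
r = 1.071477 − 1 = 7.1477%, i.e. 7.148%.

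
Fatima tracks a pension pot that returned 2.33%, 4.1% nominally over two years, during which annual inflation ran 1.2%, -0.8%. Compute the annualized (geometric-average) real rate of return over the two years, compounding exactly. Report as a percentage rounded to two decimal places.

3.01%

Nominal growth factor = 1.0233 × 1.0410 = 1.06525530
Price-level growth factor = 1.0120 × 0.9920 = 1.00390400
Real growth factor = 1.06525530 / 1.00390400 = 1.06111272
Annualized real rate = 1.06111272^(1/2) − 1 = 3.0103% → 3.01%.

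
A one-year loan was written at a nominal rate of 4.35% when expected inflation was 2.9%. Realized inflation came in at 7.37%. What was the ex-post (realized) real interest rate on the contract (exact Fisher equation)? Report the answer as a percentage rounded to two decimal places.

-2.81%

Ex-post: (1 + 0.0435)/(1 + 0.0737) − 1 = -2.8127%
So the realized real rate is -2.81%.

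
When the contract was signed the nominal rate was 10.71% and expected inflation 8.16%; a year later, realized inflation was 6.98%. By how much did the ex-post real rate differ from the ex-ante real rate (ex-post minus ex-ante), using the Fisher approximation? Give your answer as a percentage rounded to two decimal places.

Ex-ante: 10.71% − 8.16% = 2.550%
Ex-post: 10.71% − 6.98% = 3.730%
Difference (ex-post − ex-ante) = 1.1800% → 1.18%.

1.18%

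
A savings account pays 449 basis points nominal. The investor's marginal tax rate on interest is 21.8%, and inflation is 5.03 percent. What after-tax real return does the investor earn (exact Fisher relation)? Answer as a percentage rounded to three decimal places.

After-tax nominal return = 4.49% × (1 − 0.218) = 3.51118%.
1 + r = 1.0351118 / 1.05030 = 0.985539
After-tax real rate = 0.985539 − 1 → -1.446%.

-1.446%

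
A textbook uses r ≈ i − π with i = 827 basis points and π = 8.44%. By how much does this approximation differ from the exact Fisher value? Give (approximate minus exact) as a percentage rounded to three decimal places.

-0.013%

Approximate: r ≈ 8.270% − 8.440% = -0.1700%
Exact: (1 + 0.0827)/(1 + 0.0844) − 1 = -0.1568%
Error = -0.1700% − (-0.1568%) = -0.0132% → -0.013%.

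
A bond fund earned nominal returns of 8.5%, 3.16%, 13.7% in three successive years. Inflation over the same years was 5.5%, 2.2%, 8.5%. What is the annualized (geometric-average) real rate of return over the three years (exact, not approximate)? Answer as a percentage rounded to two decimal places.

Compound the nominal returns: 1.0850 × 1.0316 × 1.1370 = 1.27262818.
Compound inflation: 1.0550 × 1.0220 × 1.0850 = 1.16985785.
Deflate: 1.27262818 / 1.16985785 = 1.08784856.
Annualized real rate = 1.08784856^(1/3) − 1 = 2.8465% → 2.85%.

2.85%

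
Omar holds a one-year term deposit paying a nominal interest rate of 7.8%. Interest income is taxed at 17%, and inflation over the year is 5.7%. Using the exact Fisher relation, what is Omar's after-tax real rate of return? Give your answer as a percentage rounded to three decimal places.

0.732%

After-tax nominal return = 7.8% × (1 − 0.17) = 6.4740%.
1 + r = 1.06474 / 1.05700 = 1.007323
After-tax real rate = 1.007323 − 1 → 0.732%.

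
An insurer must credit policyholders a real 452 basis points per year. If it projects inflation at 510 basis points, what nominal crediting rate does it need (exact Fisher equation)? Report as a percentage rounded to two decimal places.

9.85%

(1 + i) = (1 + r)(1 + π) = 1.04520 × 1.05100 = 1.0985052
i = 1.0985052 − 1, so the required nominal rate is 9.85%.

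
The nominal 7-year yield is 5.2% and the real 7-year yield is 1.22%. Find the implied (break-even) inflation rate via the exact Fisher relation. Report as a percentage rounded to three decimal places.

(1 + π) = (1 + i)/(1 + r) = 1.05200 / 1.01220 = 1.039320
Break-even inflation = 1.039320 − 1 → 3.932%.

3.932%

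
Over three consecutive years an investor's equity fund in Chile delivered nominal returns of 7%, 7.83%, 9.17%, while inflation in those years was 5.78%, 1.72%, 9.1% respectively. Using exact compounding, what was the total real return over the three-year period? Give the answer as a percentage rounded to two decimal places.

Compound the nominal returns: 1.0700 × 1.0783 × 1.0917 = 1.259583.
Compound inflation: 1.0578 × 1.0172 × 1.0910 = 1.173910.
Deflate: 1.259583 / 1.173910 = 1.072981.
Total real return = 1.072981 − 1 → 7.30%.

7.30%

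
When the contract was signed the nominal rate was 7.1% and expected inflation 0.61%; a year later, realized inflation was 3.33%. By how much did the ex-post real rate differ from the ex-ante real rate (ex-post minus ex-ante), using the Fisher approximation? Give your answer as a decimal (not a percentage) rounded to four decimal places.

Ex-ante: 7.1% − 0.61% = 6.490%
Ex-post: 7.1% − 3.33% = 3.770%
Difference (ex-post − ex-ante) = -2.7200% → -0.0272.

-0.0272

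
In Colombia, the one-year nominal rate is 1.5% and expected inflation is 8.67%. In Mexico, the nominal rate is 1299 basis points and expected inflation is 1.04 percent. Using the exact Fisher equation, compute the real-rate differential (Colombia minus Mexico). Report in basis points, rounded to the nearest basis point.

-1842 basis points

Colombia: (1 + 0.0150)/(1 + 0.0867) − 1 = -6.59796%
Mexico: (1 + 0.1299)/(1 + 0.0104) − 1 = 11.82700%
Differential = -6.59796% − 11.82700% = -18.42496% → -1842 basis points.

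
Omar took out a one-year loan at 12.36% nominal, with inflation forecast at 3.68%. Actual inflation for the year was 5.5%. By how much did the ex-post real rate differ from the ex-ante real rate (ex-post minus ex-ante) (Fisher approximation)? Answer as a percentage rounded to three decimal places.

-1.820%

Ex-ante: 12.36% − 3.68% = 8.680%
Ex-post: 12.36% − 5.5% = 6.860%
Difference (ex-post − ex-ante) = -1.8200% → -1.820%.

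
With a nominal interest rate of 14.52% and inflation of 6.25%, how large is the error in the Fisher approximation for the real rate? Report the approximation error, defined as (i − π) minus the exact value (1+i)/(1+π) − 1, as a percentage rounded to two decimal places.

Approximate: r ≈ 14.520% − 6.250% = 8.2700%
Exact: (1 + 0.1452)/(1 + 0.0625) − 1 = 7.7835%
Error = 8.2700% − 7.7835% = 0.4865% → 0.49%.

0.49%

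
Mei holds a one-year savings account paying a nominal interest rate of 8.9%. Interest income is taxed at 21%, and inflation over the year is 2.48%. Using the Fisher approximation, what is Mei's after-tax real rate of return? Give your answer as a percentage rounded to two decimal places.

After-tax nominal return = 8.9% × (1 − 0.21) = 7.0310%.
r ≈ 7.0310% − 2.48% → 4.55%.

4.55%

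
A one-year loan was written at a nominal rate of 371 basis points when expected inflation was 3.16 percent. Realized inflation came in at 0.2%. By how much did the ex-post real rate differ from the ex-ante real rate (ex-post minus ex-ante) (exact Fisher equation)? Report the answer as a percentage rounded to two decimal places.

2.97%

Ex-ante: (1 + 0.0371)/(1 + 0.0316) − 1 = 0.5332%
Ex-post: (1 + 0.0371)/(1 + 0.0020) − 1 = 3.5030%
Difference (ex-post − ex-ante) = 2.9698% → 2.97%.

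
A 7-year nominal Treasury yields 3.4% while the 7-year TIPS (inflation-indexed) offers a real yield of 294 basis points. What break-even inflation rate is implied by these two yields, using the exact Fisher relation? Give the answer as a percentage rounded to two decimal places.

0.45%

(1 + π) = (1 + i)/(1 + r) = 1.03400 / 1.02940 = 1.004469
Break-even inflation = 1.004469 − 1 → 0.45%.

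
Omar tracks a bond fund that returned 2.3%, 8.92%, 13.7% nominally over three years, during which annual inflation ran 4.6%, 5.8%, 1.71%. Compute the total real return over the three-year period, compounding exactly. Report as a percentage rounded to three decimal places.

Compound the nominal returns: 1.0230 × 1.0892 × 1.1370 = 1.2669041.
Compound inflation: 1.0460 × 1.0580 × 1.0171 = 1.1255920.
Deflate: 1.2669041 / 1.1255920 = 1.1255446.
Total real return = 1.1255446 − 1 → 12.554%.

12.554%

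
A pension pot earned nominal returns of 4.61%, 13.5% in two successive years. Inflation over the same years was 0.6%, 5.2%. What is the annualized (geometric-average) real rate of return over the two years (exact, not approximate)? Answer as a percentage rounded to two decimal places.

Compound the nominal returns: 1.0461 × 1.1350 = 1.18732350.
Compound inflation: 1.0060 × 1.0520 = 1.05831200.
Deflate: 1.18732350 / 1.05831200 = 1.12190309.
Annualized real rate = 1.12190309^(1/2) − 1 = 5.9199% → 5.92%.

5.92%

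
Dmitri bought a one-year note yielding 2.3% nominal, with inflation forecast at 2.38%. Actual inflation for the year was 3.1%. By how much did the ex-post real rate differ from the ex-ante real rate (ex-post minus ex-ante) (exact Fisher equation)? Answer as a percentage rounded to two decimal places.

-0.70%

Ex-ante: (1 + 0.0230)/(1 + 0.0238) − 1 = -0.0781%
Ex-post: (1 + 0.0230)/(1 + 0.0310) − 1 = -0.7759%
Difference (ex-post − ex-ante) = -0.6978% → -0.70%.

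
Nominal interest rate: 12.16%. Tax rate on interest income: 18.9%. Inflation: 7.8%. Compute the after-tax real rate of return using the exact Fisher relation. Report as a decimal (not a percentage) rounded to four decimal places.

0.0191

After-tax nominal return = 12.16% × (1 − 0.189) = 9.86176%.
1 + r = 1.0986176 / 1.07800 = 1.019126
After-tax real rate = 1.019126 − 1 → 0.0191.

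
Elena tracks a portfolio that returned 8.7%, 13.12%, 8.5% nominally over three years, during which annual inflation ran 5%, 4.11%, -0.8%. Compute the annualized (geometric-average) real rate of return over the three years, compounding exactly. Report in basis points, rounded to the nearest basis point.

715 basis points

Nominal growth factor = 1.0870 × 1.1312 × 1.0850 = 1.33413162
Price-level growth factor = 1.0500 × 1.0411 × 0.9920 = 1.08440976
Real growth factor = 1.33413162 / 1.08440976 = 1.23028367
Annualized real rate = 1.23028367^(1/3) − 1 = 7.1524% → 715 basis points.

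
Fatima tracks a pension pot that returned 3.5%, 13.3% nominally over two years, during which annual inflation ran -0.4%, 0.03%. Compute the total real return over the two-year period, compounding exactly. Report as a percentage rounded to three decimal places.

Compound the nominal returns: 1.0350 × 1.1330 = 1.172655.
Compound inflation: 0.9960 × 1.0003 = 0.996299.
Deflate: 1.172655 / 0.996299 = 1.177011.
Total real return = 1.177011 − 1 → 17.701%.

17.701%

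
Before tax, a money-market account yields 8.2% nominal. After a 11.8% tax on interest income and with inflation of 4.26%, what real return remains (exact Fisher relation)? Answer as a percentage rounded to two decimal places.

After-tax nominal return = 8.2% × (1 − 0.118) = 7.2324%.
1 + r = 1.072324 / 1.04260 = 1.028509
After-tax real rate = 1.028509 − 1 → 2.85%.

2.85%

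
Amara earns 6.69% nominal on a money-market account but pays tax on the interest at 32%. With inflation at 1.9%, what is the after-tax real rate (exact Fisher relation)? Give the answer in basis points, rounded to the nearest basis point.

260 basis points

After-tax nominal return = 6.69% × (1 − 0.32) = 4.5492%.
1 + r = 1.045492 / 1.01900 = 1.025998
After-tax real rate = 1.025998 − 1 → 260 basis points.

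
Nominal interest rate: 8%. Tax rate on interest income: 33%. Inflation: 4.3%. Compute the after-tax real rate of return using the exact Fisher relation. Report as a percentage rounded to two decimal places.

1.02%

After-tax nominal return = 8% × (1 − 0.33) = 5.3600%.
1 + r = 1.05360 / 1.04300 = 1.010163
After-tax real rate = 1.010163 − 1 → 1.02%.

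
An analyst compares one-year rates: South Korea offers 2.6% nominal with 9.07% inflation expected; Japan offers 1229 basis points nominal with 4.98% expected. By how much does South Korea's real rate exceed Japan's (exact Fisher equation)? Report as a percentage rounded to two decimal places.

South Korea: (1 + 0.0260)/(1 + 0.0907) − 1 = -5.9320%
Japan: (1 + 0.1229)/(1 + 0.0498) − 1 = 6.9632%
Differential = -5.9320% − 6.9632% = -12.8952% → -12.90%.

-12.90%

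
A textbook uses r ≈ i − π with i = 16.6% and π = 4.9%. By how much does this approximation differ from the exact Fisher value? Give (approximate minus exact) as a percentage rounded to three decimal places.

0.547%

Approximate: r ≈ 16.600% − 4.900% = 11.7000%
Exact: (1 + 0.1660)/(1 + 0.0490) − 1 = 11.15348%
Error = 11.7000% − 11.15348% = 0.54652% → 0.547%.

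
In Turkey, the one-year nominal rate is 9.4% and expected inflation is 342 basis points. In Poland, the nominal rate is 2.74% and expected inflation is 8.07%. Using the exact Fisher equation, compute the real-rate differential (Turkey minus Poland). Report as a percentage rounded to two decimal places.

Turkey: (1 + 0.0940)/(1 + 0.0342) − 1 = 5.7822%
Poland: (1 + 0.0274)/(1 + 0.0807) − 1 = -4.9320%
Differential = 5.7822% − (-4.9320%) = 10.7142% → 10.71%.

10.71%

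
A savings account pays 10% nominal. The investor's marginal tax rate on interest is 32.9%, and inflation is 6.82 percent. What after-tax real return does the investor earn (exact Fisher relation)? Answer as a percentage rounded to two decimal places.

After-tax nominal return = 10% × (1 − 0.329) = 6.7100%.
1 + r = 1.06710 / 1.06820 = 0.998970
After-tax real rate = 0.998970 − 1 → -0.10%.

-0.10%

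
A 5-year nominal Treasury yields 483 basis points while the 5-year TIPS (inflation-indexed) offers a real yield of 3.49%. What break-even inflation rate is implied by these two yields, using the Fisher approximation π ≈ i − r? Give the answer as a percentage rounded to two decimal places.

1.34%

π ≈ i − r = 4.83% − 3.49% → 1.34%.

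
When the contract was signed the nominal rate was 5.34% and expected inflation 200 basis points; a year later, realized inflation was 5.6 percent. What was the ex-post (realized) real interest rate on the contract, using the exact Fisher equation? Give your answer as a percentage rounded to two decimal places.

Ex-post: (1 + 0.0534)/(1 + 0.0560) − 1 = -0.2462%
So the realized real rate is -0.25%.

-0.25%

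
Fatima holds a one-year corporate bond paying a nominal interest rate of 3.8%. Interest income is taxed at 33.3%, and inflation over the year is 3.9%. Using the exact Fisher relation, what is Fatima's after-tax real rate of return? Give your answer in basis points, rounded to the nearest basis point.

-131 basis points

After-tax nominal return = 3.8% × (1 − 0.333) = 2.5346%.
1 + r = 1.025346 / 1.03900 = 0.986859
After-tax real rate = 0.986859 − 1 → -131 basis points.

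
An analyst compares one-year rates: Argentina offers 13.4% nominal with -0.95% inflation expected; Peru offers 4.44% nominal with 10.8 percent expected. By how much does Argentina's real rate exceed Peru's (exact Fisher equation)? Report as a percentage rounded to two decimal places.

20.23%

Argentina: (1 + 0.1340)/(1 − 0.0095) − 1 = 14.4876%
Peru: (1 + 0.0444)/(1 + 0.1080) − 1 = -5.7401%
Differential = 14.4876% − (-5.7401%) = 20.2277% → 20.23%.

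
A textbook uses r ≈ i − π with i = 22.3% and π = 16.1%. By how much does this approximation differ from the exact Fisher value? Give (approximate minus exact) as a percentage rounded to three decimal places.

0.860%

Approximate: r ≈ 22.300% − 16.100% = 6.2000%
Exact: (1 + 0.2230)/(1 + 0.1610) − 1 = 5.3402%
Error = 6.2000% − 5.3402% = 0.8598% → 0.860%.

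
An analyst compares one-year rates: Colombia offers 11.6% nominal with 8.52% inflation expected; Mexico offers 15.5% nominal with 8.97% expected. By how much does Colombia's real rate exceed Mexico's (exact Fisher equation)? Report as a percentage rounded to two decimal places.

Colombia: (1 + 0.1160)/(1 + 0.0852) − 1 = 2.8382%
Mexico: (1 + 0.1550)/(1 + 0.0897) − 1 = 5.9925%
Differential = 2.8382% − 5.9925% = -3.1543% → -3.15%.

-3.15%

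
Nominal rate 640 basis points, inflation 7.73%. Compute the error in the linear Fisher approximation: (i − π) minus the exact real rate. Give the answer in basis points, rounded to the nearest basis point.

-10 basis points

Approximate: r ≈ 6.400% − 7.730% = -1.3300%
Exact: (1 + 0.0640)/(1 + 0.0773) − 1 = -1.2346%
Error = -1.3300% − (-1.2346%) = -0.0954% → -10 basis points.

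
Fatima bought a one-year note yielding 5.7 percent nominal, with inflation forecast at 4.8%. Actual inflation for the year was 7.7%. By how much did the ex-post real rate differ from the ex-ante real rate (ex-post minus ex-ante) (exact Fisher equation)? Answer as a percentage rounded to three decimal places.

Ex-ante: (1 + 0.0570)/(1 + 0.0480) − 1 = 0.8588%
Ex-post: (1 + 0.0570)/(1 + 0.0770) − 1 = -1.8570%
Difference (ex-post − ex-ante) = -2.7158% → -2.716%.

-2.716%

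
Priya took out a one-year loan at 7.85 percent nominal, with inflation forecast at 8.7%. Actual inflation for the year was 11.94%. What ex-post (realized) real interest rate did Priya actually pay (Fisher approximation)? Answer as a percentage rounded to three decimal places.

Ex-post: 7.85% − 11.94% = -4.090%
So the realized real rate is -4.090%.

-4.090%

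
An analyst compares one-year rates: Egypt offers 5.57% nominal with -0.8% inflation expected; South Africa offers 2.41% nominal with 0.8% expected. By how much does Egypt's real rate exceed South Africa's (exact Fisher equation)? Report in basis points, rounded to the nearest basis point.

482 basis points

Egypt: (1 + 0.0557)/(1 − 0.0080) − 1 = 6.4214%
South Africa: (1 + 0.0241)/(1 + 0.0080) − 1 = 1.5972%
Differential = 6.4214% − 1.5972% = 4.8241% → 482 basis points.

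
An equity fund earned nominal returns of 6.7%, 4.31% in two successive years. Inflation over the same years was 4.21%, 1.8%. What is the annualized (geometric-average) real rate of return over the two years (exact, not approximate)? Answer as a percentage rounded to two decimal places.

Nominal growth factor = 1.0670 × 1.0431 = 1.11298770
Price-level growth factor = 1.0421 × 1.0180 = 1.06085780
Real growth factor = 1.11298770 / 1.06085780 = 1.04913939
Annualized real rate = 1.04913939^(1/2) − 1 = 2.4275% → 2.43%.

2.43%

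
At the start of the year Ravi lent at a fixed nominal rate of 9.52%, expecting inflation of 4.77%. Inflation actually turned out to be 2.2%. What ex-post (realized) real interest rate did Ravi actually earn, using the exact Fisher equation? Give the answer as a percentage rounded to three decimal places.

7.162%

Ex-post: (1 + 0.0952)/(1 + 0.0220) − 1 = 7.1624%
So the realized real rate is 7.162%.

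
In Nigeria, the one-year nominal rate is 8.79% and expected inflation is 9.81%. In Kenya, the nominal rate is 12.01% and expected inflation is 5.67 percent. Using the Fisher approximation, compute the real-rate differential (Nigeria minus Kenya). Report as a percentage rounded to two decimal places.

Nigeria: 8.79% − 9.81% = -1.020%
Kenya: 12.01% − 5.67% = 6.340%
Differential = -7.360% → -7.36%.

-7.36%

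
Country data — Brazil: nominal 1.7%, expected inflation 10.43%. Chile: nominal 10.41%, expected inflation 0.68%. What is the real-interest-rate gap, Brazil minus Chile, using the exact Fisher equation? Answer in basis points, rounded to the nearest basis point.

-1757 basis points

Brazil: (1 + 0.0170)/(1 + 0.1043) − 1 = -7.9055%
Chile: (1 + 0.1041)/(1 + 0.0068) − 1 = 9.6643%
Differential = -7.9055% − 9.6643% = -17.5697% → -1757 basis points.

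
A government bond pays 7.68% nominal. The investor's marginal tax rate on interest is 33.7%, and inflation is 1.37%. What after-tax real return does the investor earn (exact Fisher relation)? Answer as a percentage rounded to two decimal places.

3.67%

After-tax nominal return = 7.68% × (1 − 0.337) = 5.09184%.
1 + r = 1.0509184 / 1.01370 = 1.036715
After-tax real rate = 1.036715 − 1 → 3.67%.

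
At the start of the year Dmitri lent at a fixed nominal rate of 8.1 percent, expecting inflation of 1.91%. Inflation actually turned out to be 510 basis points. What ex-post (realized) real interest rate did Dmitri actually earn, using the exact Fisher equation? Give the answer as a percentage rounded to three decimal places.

Ex-post: (1 + 0.0810)/(1 + 0.0510) − 1 = 2.8544%
So the realized real rate is 2.854%.

2.854%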